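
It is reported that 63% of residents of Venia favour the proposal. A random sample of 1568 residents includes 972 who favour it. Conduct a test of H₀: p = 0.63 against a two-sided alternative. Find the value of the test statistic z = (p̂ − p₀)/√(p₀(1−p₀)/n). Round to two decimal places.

z = -0.83

p̂ = 972/1568 = 0.6199.
SE = √(p₀(1−p₀)/n) = √(0.2331/1568) = 0.0122.
z = (0.6199 − 0.63)/0.0122 = -0.0101/0.0122 = -0.83.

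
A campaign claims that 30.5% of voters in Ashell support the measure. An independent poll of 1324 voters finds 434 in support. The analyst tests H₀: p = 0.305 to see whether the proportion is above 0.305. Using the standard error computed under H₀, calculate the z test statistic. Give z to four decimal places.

p̂ = 434/1324 ≈ 0.327795.
Standard error under H₀: √(0.305×0.695/1324) = 0.012653.
z = (0.327795 − 0.305)/0.012653 = 0.022795/0.012653 = 1.8015.
p-value = P(Z > 1.801) ≈ 0.0358.

z = 1.8015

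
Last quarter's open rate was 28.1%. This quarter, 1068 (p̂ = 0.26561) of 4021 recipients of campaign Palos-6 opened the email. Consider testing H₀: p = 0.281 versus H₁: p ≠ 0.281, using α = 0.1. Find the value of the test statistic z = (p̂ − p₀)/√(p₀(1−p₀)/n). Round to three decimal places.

z = -2.172

p̂ = 1068/4021 ≈ 0.265606.
Under H₀, SE = √(0.281·0.719/4021) = √(5.0246e-05) = 0.007088.
z = (0.265606 − 0.281)/0.007088 = -0.015394/0.007088 = -2.172.
Two-sided p-value ≈ 2·Φ(−2.172) = 0.0299. With α = 0.1, reject H₀.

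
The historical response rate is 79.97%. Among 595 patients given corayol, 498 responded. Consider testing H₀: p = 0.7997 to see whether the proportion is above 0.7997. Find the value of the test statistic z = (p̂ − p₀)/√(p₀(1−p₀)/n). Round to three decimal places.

z = 2.272

p̂ = 498/595 = 0.836975.
SE = √(p₀(1−p₀)/n) = √(0.16018/595) = 0.016408.
z = (0.836975 − 0.7997)/0.016408 = 0.037275/0.016408 = 2.272.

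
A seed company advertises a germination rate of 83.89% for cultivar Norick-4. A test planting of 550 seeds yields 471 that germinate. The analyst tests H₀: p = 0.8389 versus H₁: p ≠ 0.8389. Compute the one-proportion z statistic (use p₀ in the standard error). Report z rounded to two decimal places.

p̂ = 471/550 ≈ 0.8564.
Standard error under H₀: √(0.8389×0.1611/550) = 0.0157.
z = (0.8564 − 0.8389)/0.0157 = 0.0175/0.0157 = 1.11.
Two-sided p-value ≈ 2·Φ(−1.114) = 0.2652.

z = 1.11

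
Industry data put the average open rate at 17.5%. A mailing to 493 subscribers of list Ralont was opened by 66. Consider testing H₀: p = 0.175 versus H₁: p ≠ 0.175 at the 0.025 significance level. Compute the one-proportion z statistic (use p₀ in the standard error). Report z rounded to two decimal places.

z = -2.40

p̂ = 66/493 = 0.1339.
Under H₀, SE = √(0.175·0.825/493) = √(0.00029285) = 0.0171.
z = (0.1339 − 0.175)/0.0171 = -0.0411/0.0171 = -2.40.
p-value = 2·P(Z > 2.403) ≈ 0.0163; since p < α = 0.025, reject H₀.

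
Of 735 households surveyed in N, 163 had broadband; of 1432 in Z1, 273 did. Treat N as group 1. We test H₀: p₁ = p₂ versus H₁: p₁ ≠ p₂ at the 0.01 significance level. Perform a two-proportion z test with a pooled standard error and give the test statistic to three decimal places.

z = 1.711

p̂₁ = 163/735 = 0.22177, p̂₂ = 273/1432 = 0.19064.
Pooled p̂ = (163+273)/(735+1432) = 436/2167 = 0.20120.
SE = √(p̂(1−p̂)(1/n₁+1/n₂)) = √(0.20120·0.79880·0.00205887) = √(0.000330898) = 0.01819.
z = (0.22177 − 0.19064)/0.01819 = 0.03113/0.01819 = 1.711.
p-value = 2·P(Z > 1.711) ≈ 0.0871; since p > α = 0.01, fail to reject H₀.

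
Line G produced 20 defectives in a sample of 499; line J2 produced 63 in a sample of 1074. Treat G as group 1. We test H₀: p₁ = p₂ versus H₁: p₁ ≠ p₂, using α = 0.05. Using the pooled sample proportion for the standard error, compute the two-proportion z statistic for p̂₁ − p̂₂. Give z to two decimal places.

z = -1.53

p̂₁ = 20/499 ≈ 0.04008, p̂₂ = 63/1074 ≈ 0.05866.
Pooled p̂ = (20+63)/(499+1074) = 83/1573 = 0.05277.
SE = √(0.0499812 × 0.00293511) = 0.01211.
z = (0.04008 − 0.05866)/0.01211 = -0.01858/0.01211 = -1.53.
p-value = 2·P(Z > 1.534) ≈ 0.1250. With α = 0.05, fail to reject H₀.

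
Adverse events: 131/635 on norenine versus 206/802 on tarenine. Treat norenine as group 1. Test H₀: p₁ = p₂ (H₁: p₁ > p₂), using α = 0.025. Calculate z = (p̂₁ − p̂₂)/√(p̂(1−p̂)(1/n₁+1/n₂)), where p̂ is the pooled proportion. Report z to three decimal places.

z = -2.246

p̂₁ = 131/635 ≈ 0.20630, p̂₂ = 206/802 ≈ 0.25686.
Pooled p̂ = (131+206)/(635+802) = 337/1437 = 0.23452.
SE = √(0.179518 × 0.00282169) = 0.02251.
z = (0.20630 − 0.25686)/0.02251 = -0.05056/0.02251 = -2.246.
p-value = P(Z > -2.246) ≈ 0.9877, so at α = 0.025 we fail to reject H₀.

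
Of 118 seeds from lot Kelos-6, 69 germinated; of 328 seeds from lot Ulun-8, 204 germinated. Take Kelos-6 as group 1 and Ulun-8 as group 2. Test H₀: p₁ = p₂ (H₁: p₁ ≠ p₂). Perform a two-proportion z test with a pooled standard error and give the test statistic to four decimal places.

p̂₁ = 69/118 = 0.584746, p̂₂ = 204/328 = 0.621951.
Pooled p̂ = (69+204)/(118+328) = 273/446 = 0.612108.
SE = √(0.237432 × 0.0115234) = 0.052307.
z = (0.584746 − 0.621951)/0.052307 = -0.037205/0.052307 = -0.7113.
Two-sided p-value ≈ 2·Φ(−0.711) = 0.4769.

z = -0.7113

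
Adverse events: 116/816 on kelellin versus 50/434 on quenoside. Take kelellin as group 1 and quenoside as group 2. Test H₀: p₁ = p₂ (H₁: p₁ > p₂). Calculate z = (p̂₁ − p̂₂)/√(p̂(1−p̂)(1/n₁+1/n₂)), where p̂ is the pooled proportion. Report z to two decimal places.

z = 1.34

p̂₁ = 116/816 = 0.1422, p̂₂ = 50/434 = 0.1152.
Pooled p̂ = (116+50)/(816+434) = 166/1250 = 0.1328.
SE = √(p̂(1−p̂)(1/n₁+1/n₂)) = √(0.1328·0.8672·0.00352964) = √(0.000406488) = 0.0202.
z = (0.1422 − 0.1152)/0.0202 = 0.0270/0.0202 = 1.34.
p-value = P(Z > 1.337) ≈ 0.0907.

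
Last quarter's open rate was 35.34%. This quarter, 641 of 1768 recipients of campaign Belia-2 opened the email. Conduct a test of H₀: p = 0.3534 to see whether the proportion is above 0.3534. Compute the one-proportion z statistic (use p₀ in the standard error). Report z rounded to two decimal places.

p̂ = 641/1768 ≈ 0.3626.
Under H₀, SE = √(0.3534·0.6466/1768) = √(0.000129247) = 0.0114.
z = (0.3626 − 0.3534)/0.0114 = 0.0092/0.0114 = 0.81.

z = 0.81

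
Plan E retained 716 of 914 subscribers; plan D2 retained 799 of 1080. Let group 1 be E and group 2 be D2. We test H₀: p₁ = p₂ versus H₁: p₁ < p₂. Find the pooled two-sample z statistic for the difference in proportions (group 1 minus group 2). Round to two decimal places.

z = 2.27

p̂₁ = 716/914 ≈ 0.7834, p̂₂ = 799/1080 ≈ 0.7398.
Pooled p̂ = (716+799)/(914+1080) = 1515/1994 = 0.7598.
SE = √(0.182515 × 0.00202002) = 0.0192.
z = (0.7834 − 0.7398)/0.0192 = 0.0436/0.0192 = 2.27.
p-value = P(Z < 2.268) ≈ 0.9883.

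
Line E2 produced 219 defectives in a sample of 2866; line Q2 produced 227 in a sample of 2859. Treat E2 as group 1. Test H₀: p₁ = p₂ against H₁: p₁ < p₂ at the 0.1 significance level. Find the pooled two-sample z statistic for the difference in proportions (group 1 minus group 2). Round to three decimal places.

p̂₁ = 219/2866 = 0.076413, p̂₂ = 227/2859 = 0.079398.
Pooled p̂ = (219+227)/(2866+2859) = 446/5725 = 0.077904.
SE = √(0.0718349 × 0.000698691) = 0.007085.
z = (0.076413 − 0.079398)/0.007085 = -0.002985/0.007085 = -0.421.
p-value = P(Z < -0.421) ≈ 0.3367, so at α = 0.1 we fail to reject H₀.

z = -0.421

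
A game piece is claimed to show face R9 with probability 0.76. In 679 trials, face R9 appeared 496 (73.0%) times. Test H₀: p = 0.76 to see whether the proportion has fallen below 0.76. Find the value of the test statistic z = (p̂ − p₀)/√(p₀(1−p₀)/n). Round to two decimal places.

p̂ = 496/679 = 0.7305.
Under H₀, SE = √(0.76·0.24/679) = √(0.00026863) = 0.0164.
z = (0.7305 − 0.76)/0.0164 = -0.0295/0.0164 = -1.80.
p-value = P(Z < -1.801) ≈ 0.0359.

z = -1.80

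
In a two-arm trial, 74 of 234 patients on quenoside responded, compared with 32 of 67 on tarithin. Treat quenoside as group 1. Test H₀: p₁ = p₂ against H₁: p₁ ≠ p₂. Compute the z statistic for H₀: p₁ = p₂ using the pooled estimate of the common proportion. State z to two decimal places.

p̂₁ = 74/234 ≈ 0.3162, p̂₂ = 32/67 ≈ 0.4776.
Pooled p̂ = (74+32)/(234+67) = 106/301 = 0.3522.
SE = √(p̂(1−p̂)(1/n₁+1/n₂)) = √(0.3522·0.6478·0.0191989) = √(0.00438009) = 0.0662.
z = (0.3162 − 0.4776)/0.0662 = -0.1614/0.0662 = -2.44.

z = -2.44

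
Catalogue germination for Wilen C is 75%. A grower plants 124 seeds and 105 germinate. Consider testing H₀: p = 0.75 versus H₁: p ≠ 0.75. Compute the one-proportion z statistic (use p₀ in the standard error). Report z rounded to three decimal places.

p̂ = 105/124 = 0.846774.
Standard error under H₀: √(0.75×0.25/124) = 0.038886.
z = (0.846774 − 0.75)/0.038886 = 0.096774/0.038886 = 2.489.

z = 2.489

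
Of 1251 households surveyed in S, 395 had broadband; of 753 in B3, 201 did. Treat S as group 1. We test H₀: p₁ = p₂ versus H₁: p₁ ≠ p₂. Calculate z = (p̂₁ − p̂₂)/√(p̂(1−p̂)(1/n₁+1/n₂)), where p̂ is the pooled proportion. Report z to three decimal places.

z = 2.315

p̂₁ = 395/1251 = 0.315747, p̂₂ = 201/753 = 0.266932.
Pooled p̂ = (395+201)/(1251+753) = 596/2004 = 0.297405.
SE = √(p̂(1−p̂)(1/n₁+1/n₂)) = √(0.297405·0.702595·0.00212738) = √(0.000444528) = 0.021084.
z = (0.315747 − 0.266932)/0.021084 = 0.048815/0.021084 = 2.315.
p-value = 2·P(Z > 2.315) ≈ 0.0206.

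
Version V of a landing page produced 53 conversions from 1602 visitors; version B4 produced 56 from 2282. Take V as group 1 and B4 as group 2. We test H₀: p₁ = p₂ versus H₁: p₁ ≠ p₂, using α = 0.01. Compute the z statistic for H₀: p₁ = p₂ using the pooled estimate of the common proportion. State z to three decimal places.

z = 1.587

p̂₁ = 53/1602 = 0.03308, p̂₂ = 56/2282 = 0.02454.
Pooled p̂ = (53+56)/(1602+2282) = 109/3884 = 0.02806.
SE = √(p̂(1−p̂)(1/n₁+1/n₂)) = √(0.02806·0.97194·0.00106243) = √(2.89792e-05) = 0.00538.
z = (0.03308 − 0.02454)/0.00538 = 0.00854/0.00538 = 1.587.
Two-sided p-value ≈ 2·Φ(−1.587) = 0.1125, so at α = 0.01 we fail to reject H₀.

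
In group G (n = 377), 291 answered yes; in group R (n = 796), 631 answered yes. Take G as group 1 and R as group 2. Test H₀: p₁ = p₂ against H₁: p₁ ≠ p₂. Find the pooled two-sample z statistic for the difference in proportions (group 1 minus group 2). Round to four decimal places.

z = -0.8124

p̂₁ = 291/377 ≈ 0.771883, p̂₂ = 631/796 ≈ 0.792714.
Pooled p̂ = (291+631)/(377+796) = 922/1173 = 0.786019.
SE = √(p̂(1−p̂)(1/n₁+1/n₂)) = √(0.786019·0.213981·0.0039088) = √(0.000657434) = 0.025640.
z = (0.771883 − 0.792714)/0.025640 = -0.020831/0.025640 = -0.8124.
p-value = 2·P(Z > 0.812) ≈ 0.4166.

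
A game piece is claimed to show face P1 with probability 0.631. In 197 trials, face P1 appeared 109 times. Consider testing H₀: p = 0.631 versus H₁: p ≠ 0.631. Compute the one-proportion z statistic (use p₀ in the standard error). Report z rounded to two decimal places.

p̂ = 109/197 = 0.5533.
Under H₀, SE = √(0.631·0.369/197) = √(0.00118192) = 0.0344.
z = (0.5533 − 0.631)/0.0344 = -0.0777/0.0344 = -2.26.
p-value = 2·P(Z > 2.260) ≈ 0.0238.

z = -2.26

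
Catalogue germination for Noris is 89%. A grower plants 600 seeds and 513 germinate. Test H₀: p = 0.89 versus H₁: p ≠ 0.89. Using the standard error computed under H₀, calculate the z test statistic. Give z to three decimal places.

p̂ = 513/600 = 0.855000.
Under H₀, SE = √(0.89·0.11/600) = √(0.000163167) = 0.012774.
z = (0.855000 − 0.89)/0.012774 = -0.035000/0.012774 = -2.740.
p-value = 2·P(Z > 2.740) ≈ 0.0061.

z = -2.740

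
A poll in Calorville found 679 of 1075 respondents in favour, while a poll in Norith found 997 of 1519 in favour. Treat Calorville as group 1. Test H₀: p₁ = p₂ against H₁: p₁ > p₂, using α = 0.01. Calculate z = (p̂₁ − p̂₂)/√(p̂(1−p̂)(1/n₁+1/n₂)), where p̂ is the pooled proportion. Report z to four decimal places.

z = -1.2973

p̂₁ = 679/1075 = 0.631628, p̂₂ = 997/1519 = 0.656353.
Pooled p̂ = (679+997)/(1075+1519) = 1676/2594 = 0.646106.
SE = √(0.228653 × 0.00158856) = 0.019059.
z = (0.631628 − 0.656353)/0.019059 = -0.024725/0.019059 = -1.2973.
p-value = P(Z > -1.297) ≈ 0.9027. With α = 0.01, fail to reject H₀.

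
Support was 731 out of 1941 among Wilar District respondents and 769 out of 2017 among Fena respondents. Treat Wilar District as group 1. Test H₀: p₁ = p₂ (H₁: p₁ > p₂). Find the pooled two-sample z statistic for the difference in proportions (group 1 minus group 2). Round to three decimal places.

p̂₁ = 731/1941 ≈ 0.37661, p̂₂ = 769/2017 ≈ 0.38126.
Pooled p̂ = (731+769)/(1941+2017) = 1500/3958 = 0.37898.
SE = √(p̂(1−p̂)(1/n₁+1/n₂)) = √(0.37898·0.62102·0.00101098) = √(0.000237939) = 0.01543.
z = (0.37661 − 0.38126)/0.01543 = -0.00465/0.01543 = -0.301.
p-value = P(Z > -0.301) ≈ 0.6184.

z = -0.301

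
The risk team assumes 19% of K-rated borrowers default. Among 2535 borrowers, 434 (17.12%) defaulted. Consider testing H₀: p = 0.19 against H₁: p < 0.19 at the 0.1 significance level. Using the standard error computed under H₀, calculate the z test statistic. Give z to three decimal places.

p̂ = 434/2535 ≈ 0.171203.
SE = √(p₀(1−p₀)/n) = √(0.1539/2535) = 0.007792.
z = (0.171203 − 0.19)/0.007792 = -0.018797/0.007792 = -2.412.
p-value = P(Z < -2.412) ≈ 0.0079. With α = 0.1, reject H₀.

z = -2.412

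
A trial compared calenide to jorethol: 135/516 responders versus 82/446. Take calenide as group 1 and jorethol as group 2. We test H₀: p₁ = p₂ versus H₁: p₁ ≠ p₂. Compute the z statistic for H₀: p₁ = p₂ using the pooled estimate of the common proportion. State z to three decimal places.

p̂₁ = 135/516 = 0.26163, p̂₂ = 82/446 = 0.18386.
Pooled p̂ = (135+82)/(516+446) = 217/962 = 0.22557.
SE = √(p̂(1−p̂)(1/n₁+1/n₂)) = √(0.22557·0.77443·0.00418014) = √(0.000730224) = 0.02702.
z = (0.26163 − 0.18386)/0.02702 = 0.07777/0.02702 = 2.878.

z = 2.878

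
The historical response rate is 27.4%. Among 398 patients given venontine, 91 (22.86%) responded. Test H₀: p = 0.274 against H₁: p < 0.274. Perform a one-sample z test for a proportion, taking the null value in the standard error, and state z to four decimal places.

z = -2.0288

p̂ = 91/398 ≈ 0.2286432.
Under H₀, SE = √(0.274·0.726/398) = √(0.000499809) = 0.0223564.
z = (0.2286432 − 0.274)/0.0223564 = -0.0453568/0.0223564 = -2.0288.
p-value = P(Z < -2.029) ≈ 0.0212.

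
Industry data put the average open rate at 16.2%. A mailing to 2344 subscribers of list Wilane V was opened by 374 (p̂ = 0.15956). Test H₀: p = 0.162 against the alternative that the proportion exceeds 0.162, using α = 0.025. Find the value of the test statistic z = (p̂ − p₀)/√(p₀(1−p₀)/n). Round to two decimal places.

p̂ = 374/2344 ≈ 0.1596.
Under H₀, SE = √(0.162·0.838/2344) = √(5.79164e-05) = 0.0076.
z = (0.1596 − 0.162)/0.0076 = -0.0024/0.0076 = -0.32.
p-value = P(Z > -0.321) ≈ 0.6259, so at α = 0.025 we fail to reject H₀.

z = -0.32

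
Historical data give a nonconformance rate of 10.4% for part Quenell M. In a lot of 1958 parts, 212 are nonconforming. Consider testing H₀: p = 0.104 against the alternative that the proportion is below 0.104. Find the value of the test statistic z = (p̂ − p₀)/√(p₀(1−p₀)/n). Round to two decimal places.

p̂ = 212/1958 ≈ 0.1083.
Standard error under H₀: √(0.104×0.896/1958) = 0.0069.
z = (0.1083 − 0.104)/0.0069 = 0.0043/0.0069 = 0.62.
p-value = P(Z < 0.620) ≈ 0.7322.

z = 0.62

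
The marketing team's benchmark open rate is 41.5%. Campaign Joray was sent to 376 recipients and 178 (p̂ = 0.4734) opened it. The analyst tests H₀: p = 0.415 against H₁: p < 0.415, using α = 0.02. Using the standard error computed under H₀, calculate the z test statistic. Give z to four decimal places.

p̂ = 178/376 = 0.473404.
SE = √(p₀(1−p₀)/n) = √(0.24277/376) = 0.025410.
z = (0.473404 − 0.415)/0.025410 = 0.058404/0.025410 = 2.2985.
p-value = P(Z < 2.298) ≈ 0.9892. With α = 0.02, fail to reject H₀.

z = 2.2985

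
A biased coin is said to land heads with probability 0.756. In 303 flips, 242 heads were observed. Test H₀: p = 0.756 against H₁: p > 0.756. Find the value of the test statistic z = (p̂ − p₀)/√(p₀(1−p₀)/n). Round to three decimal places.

z = 1.730

p̂ = 242/303 ≈ 0.79868.
SE = √(p₀(1−p₀)/n) = √(0.18446/303) = 0.02467.
z = (0.79868 − 0.756)/0.02467 = 0.04268/0.02467 = 1.730.
p-value = P(Z > 1.730) ≈ 0.0418.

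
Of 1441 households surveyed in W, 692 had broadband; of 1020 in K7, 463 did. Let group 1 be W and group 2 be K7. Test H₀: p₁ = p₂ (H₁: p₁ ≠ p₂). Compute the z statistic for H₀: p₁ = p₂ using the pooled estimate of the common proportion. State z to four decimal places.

p̂₁ = 692/1441 = 0.480222, p̂₂ = 463/1020 = 0.453922.
Pooled p̂ = (692+463)/(1441+1020) = 1155/2461 = 0.469321.
SE = √(0.249059 × 0.00167435) = 0.020421.
z = (0.480222 − 0.453922)/0.020421 = 0.026300/0.020421 = 1.2879.
Two-sided p-value ≈ 2·Φ(−1.288) = 0.1978.

z = 1.2879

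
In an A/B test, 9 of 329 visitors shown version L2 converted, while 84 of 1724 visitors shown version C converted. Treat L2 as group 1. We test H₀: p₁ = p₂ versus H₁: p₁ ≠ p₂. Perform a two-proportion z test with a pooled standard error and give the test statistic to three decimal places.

p̂₁ = 9/329 = 0.027356, p̂₂ = 84/1724 = 0.048724.
Pooled p̂ = (9+84)/(329+1724) = 93/2053 = 0.045300.
SE = √(p̂(1−p̂)(1/n₁+1/n₂)) = √(0.045300·0.954700·0.00361956) = √(0.000156537) = 0.012511.
z = (0.027356 − 0.048724)/0.012511 = -0.021368/0.012511 = -1.708.
p-value = 2·P(Z > 1.708) ≈ 0.0877.

z = -1.708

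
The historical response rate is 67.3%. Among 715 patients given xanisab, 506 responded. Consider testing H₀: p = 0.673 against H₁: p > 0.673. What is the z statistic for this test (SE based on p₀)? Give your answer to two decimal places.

z = 1.98

p̂ = 506/715 = 0.7077.
Under H₀, SE = √(0.673·0.327/715) = √(0.000307792) = 0.0175.
z = (0.7077 − 0.673)/0.0175 = 0.0347/0.0175 = 1.98.
p-value = P(Z > 1.977) ≈ 0.0240.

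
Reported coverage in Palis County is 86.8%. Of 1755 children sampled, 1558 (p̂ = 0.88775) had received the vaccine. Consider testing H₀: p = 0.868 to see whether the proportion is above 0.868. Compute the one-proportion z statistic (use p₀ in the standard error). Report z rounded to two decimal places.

p̂ = 1558/1755 ≈ 0.88775.
Under H₀, SE = √(0.868·0.132/1755) = √(6.52855e-05) = 0.00808.
z = (0.88775 − 0.868)/0.00808 = 0.01975/0.00808 = 2.44.

z = 2.44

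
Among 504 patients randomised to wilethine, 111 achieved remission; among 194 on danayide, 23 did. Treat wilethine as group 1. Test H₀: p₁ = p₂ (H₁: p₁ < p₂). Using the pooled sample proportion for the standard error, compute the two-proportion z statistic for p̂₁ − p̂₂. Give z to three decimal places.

z = 3.056

p̂₁ = 111/504 = 0.220238, p̂₂ = 23/194 = 0.118557.
Pooled p̂ = (111+23)/(504+194) = 134/698 = 0.191977.
SE = √(0.155122 × 0.00713877) = 0.033277.
z = (0.220238 − 0.118557)/0.033277 = 0.101681/0.033277 = 3.056.
p-value = P(Z < 3.056) ≈ 0.9989.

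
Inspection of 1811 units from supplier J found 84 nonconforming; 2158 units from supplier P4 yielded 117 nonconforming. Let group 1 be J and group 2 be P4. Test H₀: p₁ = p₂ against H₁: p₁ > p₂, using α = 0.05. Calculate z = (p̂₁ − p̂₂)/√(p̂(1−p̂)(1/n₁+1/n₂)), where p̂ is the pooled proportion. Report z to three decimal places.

p̂₁ = 84/1811 = 0.046383, p̂₂ = 117/2158 = 0.054217.
Pooled p̂ = (84+117)/(1811+2158) = 201/3969 = 0.050642.
SE = √(p̂(1−p̂)(1/n₁+1/n₂)) = √(0.050642·0.949358·0.00101557) = √(4.88265e-05) = 0.006988.
z = (0.046383 − 0.054217)/0.006988 = -0.007834/0.006988 = -1.121.
p-value = P(Z > -1.121) ≈ 0.8689, so at α = 0.05 we fail to reject H₀.

z = -1.121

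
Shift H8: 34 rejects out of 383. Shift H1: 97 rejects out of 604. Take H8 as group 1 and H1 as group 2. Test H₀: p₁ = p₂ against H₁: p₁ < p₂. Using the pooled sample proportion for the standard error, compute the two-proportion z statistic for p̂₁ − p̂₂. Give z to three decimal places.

p̂₁ = 34/383 ≈ 0.08877, p̂₂ = 97/604 ≈ 0.16060.
Pooled p̂ = (34+97)/(383+604) = 131/987 = 0.13273.
SE = √(p̂(1−p̂)(1/n₁+1/n₂)) = √(0.13273·0.86727·0.0042666) = √(0.000491125) = 0.02216.
z = (0.08877 − 0.16060)/0.02216 = -0.07183/0.02216 = -3.241.
p-value = P(Z < -3.241) ≈ 0.0006.

z = -3.241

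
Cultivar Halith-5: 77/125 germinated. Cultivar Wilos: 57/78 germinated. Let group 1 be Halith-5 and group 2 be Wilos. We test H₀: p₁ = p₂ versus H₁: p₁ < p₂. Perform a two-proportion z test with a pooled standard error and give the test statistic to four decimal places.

p̂₁ = 77/125 = 0.616000, p̂₂ = 57/78 = 0.730769.
Pooled p̂ = (77+57)/(125+78) = 134/203 = 0.660099.
SE = √(p̂(1−p̂)(1/n₁+1/n₂)) = √(0.660099·0.339901·0.0208205) = √(0.00467147) = 0.068348.
z = (0.616000 − 0.730769)/0.068348 = -0.114769/0.068348 = -1.6792.

z = -1.6792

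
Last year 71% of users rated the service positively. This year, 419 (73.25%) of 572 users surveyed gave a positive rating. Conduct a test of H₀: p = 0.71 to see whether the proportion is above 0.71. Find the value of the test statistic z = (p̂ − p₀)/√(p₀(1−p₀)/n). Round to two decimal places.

p̂ = 419/572 = 0.73252.
SE = √(p₀(1−p₀)/n) = √(0.2059/572) = 0.01897.
z = (0.73252 − 0.71)/0.01897 = 0.02252/0.01897 = 1.19.

z = 1.19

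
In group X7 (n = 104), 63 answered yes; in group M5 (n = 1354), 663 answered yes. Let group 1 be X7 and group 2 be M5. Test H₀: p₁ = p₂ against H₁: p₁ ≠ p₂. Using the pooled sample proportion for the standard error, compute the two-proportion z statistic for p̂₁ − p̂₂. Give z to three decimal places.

p̂₁ = 63/104 ≈ 0.60577, p̂₂ = 663/1354 ≈ 0.48966.
Pooled p̂ = (63+663)/(104+1354) = 726/1458 = 0.49794.
SE = √(0.249996 × 0.0103539) = 0.05088.
z = (0.60577 − 0.48966)/0.05088 = 0.11611/0.05088 = 2.282.
p-value = 2·P(Z > 2.282) ≈ 0.0225.

z = 2.282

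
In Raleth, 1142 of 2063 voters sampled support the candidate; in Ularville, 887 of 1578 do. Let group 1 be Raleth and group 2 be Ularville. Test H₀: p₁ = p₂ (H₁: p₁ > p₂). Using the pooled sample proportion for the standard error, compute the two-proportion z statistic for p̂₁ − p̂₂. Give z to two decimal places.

z = -0.51

p̂₁ = 1142/2063 = 0.5536, p̂₂ = 887/1578 = 0.5621.
Pooled p̂ = (1142+887)/(2063+1578) = 2029/3641 = 0.5573.
SE = √(0.246721 × 0.00111844) = 0.0166.
z = (0.5536 − 0.5621)/0.0166 = -0.0085/0.0166 = -0.51.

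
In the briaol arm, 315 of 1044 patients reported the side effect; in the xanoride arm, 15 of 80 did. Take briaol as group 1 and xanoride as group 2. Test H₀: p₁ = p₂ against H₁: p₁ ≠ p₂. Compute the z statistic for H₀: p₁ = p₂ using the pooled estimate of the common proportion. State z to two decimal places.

p̂₁ = 315/1044 ≈ 0.3017, p̂₂ = 15/80 ≈ 0.1875.
Pooled p̂ = (315+15)/(1044+80) = 330/1124 = 0.2936.
SE = √(0.207397 × 0.0134579) = 0.0528.
z = (0.3017 − 0.1875)/0.0528 = 0.1142/0.0528 = 2.16.
Two-sided p-value ≈ 2·Φ(−2.162) = 0.0306.

z = 2.16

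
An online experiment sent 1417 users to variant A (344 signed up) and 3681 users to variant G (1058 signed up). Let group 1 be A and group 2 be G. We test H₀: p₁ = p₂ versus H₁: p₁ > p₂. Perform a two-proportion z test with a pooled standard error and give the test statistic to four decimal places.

p̂₁ = 344/1417 ≈ 0.242766, p̂₂ = 1058/3681 ≈ 0.287422.
Pooled p̂ = (344+1058)/(1417+3681) = 1402/5098 = 0.275010.
SE = √(p̂(1−p̂)(1/n₁+1/n₂)) = √(0.275010·0.724990·0.000977382) = √(0.00019487) = 0.013960.
z = (0.242766 − 0.287422)/0.013960 = -0.044656/0.013960 = -3.1989.

z = -3.1989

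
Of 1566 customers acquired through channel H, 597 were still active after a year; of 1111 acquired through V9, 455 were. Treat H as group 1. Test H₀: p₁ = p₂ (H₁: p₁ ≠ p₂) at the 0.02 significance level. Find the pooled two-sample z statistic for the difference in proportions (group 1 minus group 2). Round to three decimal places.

p̂₁ = 597/1566 = 0.38123, p̂₂ = 455/1111 = 0.40954.
Pooled p̂ = (597+455)/(1566+1111) = 1052/2677 = 0.39298.
SE = √(p̂(1−p̂)(1/n₁+1/n₂)) = √(0.39298·0.60702·0.00153866) = √(0.000367041) = 0.01916.
z = (0.38123 − 0.40954)/0.01916 = -0.02831/0.01916 = -1.478.
Two-sided p-value ≈ 2·Φ(−1.478) = 0.1394, so at α = 0.02 we fail to reject H₀.

z = -1.478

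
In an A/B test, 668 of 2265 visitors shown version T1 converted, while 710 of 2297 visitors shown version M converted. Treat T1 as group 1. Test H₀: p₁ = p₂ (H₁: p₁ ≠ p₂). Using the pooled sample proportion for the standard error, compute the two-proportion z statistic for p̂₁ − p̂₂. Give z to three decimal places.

z = -1.043

p̂₁ = 668/2265 = 0.29492, p̂₂ = 710/2297 = 0.30910.
Pooled p̂ = (668+710)/(2265+2297) = 1378/4562 = 0.30206.
SE = √(p̂(1−p̂)(1/n₁+1/n₂)) = √(0.30206·0.69794·0.000876852) = √(0.000184858) = 0.01360.
z = (0.29492 − 0.30910)/0.01360 = -0.01418/0.01360 = -1.043.
p-value = 2·P(Z > 1.043) ≈ 0.2971.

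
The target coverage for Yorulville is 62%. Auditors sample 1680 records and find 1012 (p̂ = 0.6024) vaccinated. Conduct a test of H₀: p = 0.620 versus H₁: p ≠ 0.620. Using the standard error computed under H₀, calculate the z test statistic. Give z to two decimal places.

p̂ = 1012/1680 = 0.6024.
Under H₀, SE = √(0.62·0.38/1680) = √(0.000140238) = 0.0118.
z = (0.6024 − 0.62)/0.0118 = -0.0176/0.0118 = -1.49.
p-value = 2·P(Z > 1.488) ≈ 0.1368.

z = -1.49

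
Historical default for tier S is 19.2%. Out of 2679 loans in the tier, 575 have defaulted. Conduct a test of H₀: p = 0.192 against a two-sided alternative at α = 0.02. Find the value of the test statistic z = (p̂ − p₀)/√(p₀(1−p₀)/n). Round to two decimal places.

p̂ = 575/2679 ≈ 0.2146.
Under H₀, SE = √(0.192·0.808/2679) = √(5.79082e-05) = 0.0076.
z = (0.2146 − 0.192)/0.0076 = 0.0226/0.0076 = 2.97.
p-value = 2·P(Z > 2.974) ≈ 0.0029. With α = 0.02, reject H₀.

z = 2.97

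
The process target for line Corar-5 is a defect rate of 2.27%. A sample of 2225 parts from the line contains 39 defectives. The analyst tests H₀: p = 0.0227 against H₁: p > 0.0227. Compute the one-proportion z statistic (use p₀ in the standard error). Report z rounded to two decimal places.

z = -1.64

p̂ = 39/2225 = 0.01753.
Standard error under H₀: √(0.0227×0.9773/2225) = 0.00316.
z = (0.01753 − 0.0227)/0.00316 = -0.00517/0.00316 = -1.64.
p-value = P(Z > -1.638) ≈ 0.9493.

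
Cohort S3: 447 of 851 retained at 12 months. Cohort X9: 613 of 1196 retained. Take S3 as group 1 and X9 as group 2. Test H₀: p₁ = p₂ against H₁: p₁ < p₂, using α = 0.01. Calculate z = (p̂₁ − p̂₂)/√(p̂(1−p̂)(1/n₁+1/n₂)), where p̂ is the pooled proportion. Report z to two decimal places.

z = 0.57

p̂₁ = 447/851 ≈ 0.5253, p̂₂ = 613/1196 ≈ 0.5125.
Pooled p̂ = (447+613)/(851+1196) = 1060/2047 = 0.5178.
SE = √(p̂(1−p̂)(1/n₁+1/n₂)) = √(0.5178·0.4822·0.00201121) = √(0.000502163) = 0.0224.
z = (0.5253 − 0.5125)/0.0224 = 0.0128/0.0224 = 0.57.
p-value = P(Z < 0.568) ≈ 0.7149. With α = 0.01, fail to reject H₀.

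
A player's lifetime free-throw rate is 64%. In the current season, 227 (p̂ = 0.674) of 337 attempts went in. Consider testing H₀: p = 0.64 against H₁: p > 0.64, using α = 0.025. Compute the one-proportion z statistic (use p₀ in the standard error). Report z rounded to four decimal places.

p̂ = 227/337 ≈ 0.673591.
Standard error under H₀: √(0.64×0.36/337) = 0.026147.
z = (0.673591 − 0.64)/0.026147 = 0.033591/0.026147 = 1.2847.
p-value = P(Z > 1.285) ≈ 0.0995, so at α = 0.025 we fail to reject H₀.

z = 1.2847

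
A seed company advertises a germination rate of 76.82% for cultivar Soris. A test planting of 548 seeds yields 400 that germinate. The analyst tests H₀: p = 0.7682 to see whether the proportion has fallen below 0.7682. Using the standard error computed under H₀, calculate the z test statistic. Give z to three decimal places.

z = -2.123

p̂ = 400/548 = 0.72993.
Standard error under H₀: √(0.7682×0.2318/548) = 0.01803.
z = (0.72993 − 0.7682)/0.01803 = -0.03827/0.01803 = -2.123.
p-value = P(Z < -2.123) ≈ 0.0169.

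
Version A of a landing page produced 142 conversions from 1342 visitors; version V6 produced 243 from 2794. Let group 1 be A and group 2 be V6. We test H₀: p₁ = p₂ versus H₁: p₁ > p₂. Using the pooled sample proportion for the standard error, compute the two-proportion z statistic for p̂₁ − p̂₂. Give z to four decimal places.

p̂₁ = 142/1342 = 0.1058122, p̂₂ = 243/2794 = 0.0869721.
Pooled p̂ = (142+243)/(1342+2794) = 385/4136 = 0.0930851.
SE = √(p̂(1−p̂)(1/n₁+1/n₂)) = √(0.0930851·0.9069149·0.00110307) = √(9.31212e-05) = 0.0096499.
z = (0.1058122 − 0.0869721)/0.0096499 = 0.0188401/0.0096499 = 1.9524.

z = 1.9524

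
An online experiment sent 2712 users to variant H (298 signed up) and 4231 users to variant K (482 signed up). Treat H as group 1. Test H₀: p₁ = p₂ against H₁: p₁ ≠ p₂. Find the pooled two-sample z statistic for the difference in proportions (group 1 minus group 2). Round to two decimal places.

z = -0.52

p̂₁ = 298/2712 = 0.10988, p̂₂ = 482/4231 = 0.11392.
Pooled p̂ = (298+482)/(2712+4231) = 780/6943 = 0.11234.
SE = √(0.0997223 × 0.000605082) = 0.00777.
z = (0.10988 − 0.11392)/0.00777 = -0.00404/0.00777 = -0.52.
p-value = 2·P(Z > 0.520) ≈ 0.6031.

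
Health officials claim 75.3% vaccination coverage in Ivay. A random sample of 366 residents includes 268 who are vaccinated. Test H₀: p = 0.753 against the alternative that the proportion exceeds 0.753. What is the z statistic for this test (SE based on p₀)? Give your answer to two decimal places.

z = -0.92

p̂ = 268/366 = 0.7322.
Standard error under H₀: √(0.753×0.247/366) = 0.0225.
z = (0.7322 − 0.753)/0.0225 = -0.0208/0.0225 = -0.92.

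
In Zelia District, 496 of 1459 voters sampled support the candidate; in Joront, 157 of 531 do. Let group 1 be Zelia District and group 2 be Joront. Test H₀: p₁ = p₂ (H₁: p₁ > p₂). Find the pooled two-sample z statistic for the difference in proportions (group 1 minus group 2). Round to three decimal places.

z = 1.861

p̂₁ = 496/1459 ≈ 0.33996, p̂₂ = 157/531 ≈ 0.29567.
Pooled p̂ = (496+157)/(1459+531) = 653/1990 = 0.32814.
SE = √(p̂(1−p̂)(1/n₁+1/n₂)) = √(0.32814·0.67186·0.00256864) = √(0.000566294) = 0.02380.
z = (0.33996 − 0.29567)/0.02380 = 0.04429/0.02380 = 1.861.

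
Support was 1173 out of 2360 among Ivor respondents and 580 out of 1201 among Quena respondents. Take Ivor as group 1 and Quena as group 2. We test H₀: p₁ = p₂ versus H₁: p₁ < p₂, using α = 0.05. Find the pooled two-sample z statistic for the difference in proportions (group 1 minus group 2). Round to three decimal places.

z = 0.796

p̂₁ = 1173/2360 = 0.49703, p̂₂ = 580/1201 = 0.48293.
Pooled p̂ = (1173+580)/(2360+1201) = 1753/3561 = 0.49228.
SE = √(p̂(1−p̂)(1/n₁+1/n₂)) = √(0.49228·0.50772·0.00125637) = √(0.000314017) = 0.01772.
z = (0.49703 − 0.48293)/0.01772 = 0.01410/0.01772 = 0.796.
p-value = P(Z < 0.796) ≈ 0.7869; since p > α = 0.05, fail to reject H₀.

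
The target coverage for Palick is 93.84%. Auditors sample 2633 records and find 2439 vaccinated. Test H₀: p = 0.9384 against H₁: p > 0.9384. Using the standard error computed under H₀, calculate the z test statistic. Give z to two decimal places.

z = -2.58

p̂ = 2439/2633 ≈ 0.92632.
Standard error under H₀: √(0.9384×0.0616/2633) = 0.00469.
z = (0.92632 − 0.9384)/0.00469 = -0.01208/0.00469 = -2.58.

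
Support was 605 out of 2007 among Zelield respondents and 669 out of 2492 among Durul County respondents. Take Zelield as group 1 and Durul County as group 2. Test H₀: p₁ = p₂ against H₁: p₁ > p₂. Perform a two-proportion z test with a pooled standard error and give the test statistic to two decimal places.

p̂₁ = 605/2007 ≈ 0.3014, p̂₂ = 669/2492 ≈ 0.2685.
Pooled p̂ = (605+669)/(2007+2492) = 1274/4499 = 0.2832.
SE = √(0.202987 × 0.00089954) = 0.0135.
z = (0.3014 − 0.2685)/0.0135 = 0.0329/0.0135 = 2.44.

z = 2.44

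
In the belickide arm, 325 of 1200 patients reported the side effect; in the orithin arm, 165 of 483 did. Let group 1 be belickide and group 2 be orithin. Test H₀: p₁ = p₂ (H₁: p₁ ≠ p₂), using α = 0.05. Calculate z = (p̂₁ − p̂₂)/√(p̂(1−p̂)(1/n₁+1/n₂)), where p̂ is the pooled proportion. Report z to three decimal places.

z = -2.891

p̂₁ = 325/1200 ≈ 0.27083, p̂₂ = 165/483 ≈ 0.34161.
Pooled p̂ = (325+165)/(1200+483) = 490/1683 = 0.29115.
SE = √(0.20638 × 0.00290373) = 0.02448.
z = (0.27083 − 0.34161)/0.02448 = -0.07078/0.02448 = -2.891.
p-value = 2·P(Z > 2.891) ≈ 0.0038, so at α = 0.05 we reject H₀.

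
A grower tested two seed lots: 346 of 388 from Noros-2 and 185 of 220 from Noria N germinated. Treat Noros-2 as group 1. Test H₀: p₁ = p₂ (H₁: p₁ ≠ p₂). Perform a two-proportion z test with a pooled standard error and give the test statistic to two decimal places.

z = 1.81

p̂₁ = 346/388 = 0.8918, p̂₂ = 185/220 = 0.8409.
Pooled p̂ = (346+185)/(388+220) = 531/608 = 0.8734.
SE = √(0.110606 × 0.00712277) = 0.0281.
z = (0.8918 − 0.8409)/0.0281 = 0.0509/0.0281 = 1.81.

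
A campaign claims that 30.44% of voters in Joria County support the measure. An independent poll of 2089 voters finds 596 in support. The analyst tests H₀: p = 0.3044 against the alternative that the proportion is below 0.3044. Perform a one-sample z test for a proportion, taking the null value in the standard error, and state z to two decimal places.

p̂ = 596/2089 ≈ 0.28530.
SE = √(p₀(1−p₀)/n) = √(0.21174/2089) = 0.01007.
z = (0.28530 − 0.3044)/0.01007 = -0.01910/0.01007 = -1.90.
p-value = P(Z < -1.897) ≈ 0.0289.

z = -1.90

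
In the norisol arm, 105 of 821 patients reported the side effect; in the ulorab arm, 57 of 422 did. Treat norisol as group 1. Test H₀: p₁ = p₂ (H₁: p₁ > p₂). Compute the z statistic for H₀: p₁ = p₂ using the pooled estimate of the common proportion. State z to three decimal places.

z = -0.356

p̂₁ = 105/821 = 0.12789, p̂₂ = 57/422 = 0.13507.
Pooled p̂ = (105+57)/(821+422) = 162/1243 = 0.13033.
SE = √(0.113344 × 0.0035877) = 0.02017.
z = (0.12789 − 0.13507)/0.02017 = -0.00718/0.02017 = -0.356.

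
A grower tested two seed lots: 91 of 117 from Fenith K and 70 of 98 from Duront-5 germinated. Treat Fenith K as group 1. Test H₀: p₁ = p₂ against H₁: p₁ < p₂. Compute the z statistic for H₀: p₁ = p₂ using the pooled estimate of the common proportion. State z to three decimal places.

z = 1.069

p̂₁ = 91/117 ≈ 0.77778, p̂₂ = 70/98 ≈ 0.71429.
Pooled p̂ = (91+70)/(117+98) = 161/215 = 0.74884.
SE = √(0.18808 × 0.0187511) = 0.05939.
z = (0.77778 − 0.71429)/0.05939 = 0.06349/0.05939 = 1.069.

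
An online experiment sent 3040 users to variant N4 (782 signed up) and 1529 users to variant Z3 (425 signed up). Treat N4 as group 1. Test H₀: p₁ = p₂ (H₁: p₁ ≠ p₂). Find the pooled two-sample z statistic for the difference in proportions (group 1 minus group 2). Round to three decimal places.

z = -1.499

p̂₁ = 782/3040 ≈ 0.25724, p̂₂ = 425/1529 ≈ 0.27796.
Pooled p̂ = (782+425)/(3040+1529) = 1207/4569 = 0.26417.
SE = √(0.194385 × 0.00098297) = 0.01382.
z = (0.25724 − 0.27796)/0.01382 = -0.02072/0.01382 = -1.499.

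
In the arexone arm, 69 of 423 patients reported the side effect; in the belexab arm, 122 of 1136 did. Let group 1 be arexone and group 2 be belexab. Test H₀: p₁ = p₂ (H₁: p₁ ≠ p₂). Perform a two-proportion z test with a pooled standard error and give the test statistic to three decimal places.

z = 2.984

p̂₁ = 69/423 ≈ 0.163121, p̂₂ = 122/1136 ≈ 0.107394.
Pooled p̂ = (69+122)/(423+1136) = 191/1559 = 0.122514.
SE = √(0.107505 × 0.00324435) = 0.018676.
z = (0.163121 − 0.107394)/0.018676 = 0.055727/0.018676 = 2.984.
Two-sided p-value ≈ 2·Φ(−2.984) = 0.0028.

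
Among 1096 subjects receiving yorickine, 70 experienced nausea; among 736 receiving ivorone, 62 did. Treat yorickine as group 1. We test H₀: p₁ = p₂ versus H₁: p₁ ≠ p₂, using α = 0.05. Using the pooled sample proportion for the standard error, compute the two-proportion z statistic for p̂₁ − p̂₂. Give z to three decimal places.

z = -1.653

p̂₁ = 70/1096 ≈ 0.06387, p̂₂ = 62/736 ≈ 0.08424.
Pooled p̂ = (70+62)/(1096+736) = 132/1832 = 0.07205.
SE = √(p̂(1−p̂)(1/n₁+1/n₂)) = √(0.07205·0.92795·0.0022711) = √(0.000151848) = 0.01232.
z = (0.06387 − 0.08424)/0.01232 = -0.02037/0.01232 = -1.653.
p-value = 2·P(Z > 1.653) ≈ 0.0983. With α = 0.05, fail to reject H₀.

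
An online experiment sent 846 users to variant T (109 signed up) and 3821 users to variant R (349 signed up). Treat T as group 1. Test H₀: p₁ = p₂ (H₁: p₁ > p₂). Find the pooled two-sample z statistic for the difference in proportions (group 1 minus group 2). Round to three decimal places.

z = 3.318

p̂₁ = 109/846 ≈ 0.128842, p̂₂ = 349/3821 ≈ 0.091337.
Pooled p̂ = (109+349)/(846+3821) = 458/4667 = 0.098136.
SE = √(0.0885052 × 0.00144374) = 0.011304.
z = (0.128842 − 0.091337)/0.011304 = 0.037505/0.011304 = 3.318.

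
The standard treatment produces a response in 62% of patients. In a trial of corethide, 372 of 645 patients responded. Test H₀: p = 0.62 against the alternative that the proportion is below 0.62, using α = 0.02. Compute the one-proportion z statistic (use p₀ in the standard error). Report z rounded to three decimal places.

p̂ = 372/645 ≈ 0.576744.
Standard error under H₀: √(0.62×0.38/645) = 0.019112.
z = (0.576744 − 0.62)/0.019112 = -0.043256/0.019112 = -2.263.
p-value = P(Z < -2.263) ≈ 0.0118; since p < α = 0.02, reject H₀.

z = -2.263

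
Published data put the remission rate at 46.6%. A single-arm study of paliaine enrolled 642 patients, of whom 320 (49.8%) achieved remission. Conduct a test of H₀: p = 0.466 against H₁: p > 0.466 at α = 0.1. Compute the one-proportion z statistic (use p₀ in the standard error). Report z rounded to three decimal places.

p̂ = 320/642 ≈ 0.49844.
Under H₀, SE = √(0.466·0.534/642) = √(0.000387607) = 0.01969.
z = (0.49844 − 0.466)/0.01969 = 0.03244/0.01969 = 1.648.
p-value = P(Z > 1.648) ≈ 0.0497, so at α = 0.1 we reject H₀.

z = 1.648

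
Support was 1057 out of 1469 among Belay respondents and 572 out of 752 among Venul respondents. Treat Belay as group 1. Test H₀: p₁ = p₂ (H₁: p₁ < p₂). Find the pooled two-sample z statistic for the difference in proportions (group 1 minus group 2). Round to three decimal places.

z = -2.073

p̂₁ = 1057/1469 ≈ 0.71954, p̂₂ = 572/752 ≈ 0.76064.
Pooled p̂ = (1057+572)/(1469+752) = 1629/2221 = 0.73345.
SE = √(p̂(1−p̂)(1/n₁+1/n₂)) = √(0.73345·0.26655·0.00201052) = √(0.000393056) = 0.01983.
z = (0.71954 − 0.76064)/0.01983 = -0.04110/0.01983 = -2.073.
p-value = P(Z < -2.073) ≈ 0.0191.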